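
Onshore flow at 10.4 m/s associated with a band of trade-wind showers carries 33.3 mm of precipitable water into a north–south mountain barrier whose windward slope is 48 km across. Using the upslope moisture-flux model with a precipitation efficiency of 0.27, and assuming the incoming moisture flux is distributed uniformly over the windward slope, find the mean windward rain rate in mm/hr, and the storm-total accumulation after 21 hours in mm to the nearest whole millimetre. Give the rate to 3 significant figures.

Incoming column moisture flux per unit ridge length: F = V × PW = 10.4 × 33.3 = 346.32 mm·m/s.
Spread over the 48 km slope with efficiency ε = 0.27: R = ε·F/W = 0.27 × 346.32 / 48000 m = 1.948e-03 mm/s.
R = 1.948e-03 × 3600 = 7.01 mm/hr.
Over 21 h: total = 7.01 × 21 = 147.21 ≈ 147 mm.

R ≈ 7.01 mm/hr; total ≈ 147 mm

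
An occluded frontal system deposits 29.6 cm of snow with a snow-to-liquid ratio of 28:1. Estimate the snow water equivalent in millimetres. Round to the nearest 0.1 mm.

SWE = snow depth / ratio = 29.6 cm / 28 = 1.057 cm = 10.6 mm.

SWE ≈ 10.6 mm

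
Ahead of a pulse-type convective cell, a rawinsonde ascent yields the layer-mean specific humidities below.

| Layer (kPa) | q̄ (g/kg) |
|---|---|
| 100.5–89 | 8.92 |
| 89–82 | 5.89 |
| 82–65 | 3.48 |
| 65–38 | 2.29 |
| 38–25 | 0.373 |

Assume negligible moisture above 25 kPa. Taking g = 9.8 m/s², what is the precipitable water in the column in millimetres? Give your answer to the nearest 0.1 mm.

Precipitable water is the column-integrated vapour mass per unit area: PW = (1/g) Σ q̄ Δp, with q in kg/kg and Δp in Pa (1 kg/m² of water = 1 mm).
Layer 100.5–89 kPa: Δp = 115 hPa = 11500 Pa, q̄ = 0.00892 kg/kg → 0.00892 × 11500 / 9.8 = 10.47 mm
Layer 89–82 kPa: Δp = 70 hPa = 7000 Pa, q̄ = 0.00589 kg/kg → 0.00589 × 7000 / 9.8 = 4.21 mm
Layer 82–65 kPa: Δp = 170 hPa = 17000 Pa, q̄ = 0.00348 kg/kg → 0.00348 × 17000 / 9.8 = 6.04 mm
Layer 65–38 kPa: Δp = 270 hPa = 27000 Pa, q̄ = 0.00229 kg/kg → 0.00229 × 27000 / 9.8 = 6.31 mm
Layer 38–25 kPa: Δp = 130 hPa = 13000 Pa, q̄ = 0.000373 kg/kg → 0.000373 × 13000 / 9.8 = 0.49 mm
PW = 10.47 + 4.21 + 6.04 + 6.31 + 0.49 = 27.52 ≈ 27.5 mm.

PW ≈ 27.5 mm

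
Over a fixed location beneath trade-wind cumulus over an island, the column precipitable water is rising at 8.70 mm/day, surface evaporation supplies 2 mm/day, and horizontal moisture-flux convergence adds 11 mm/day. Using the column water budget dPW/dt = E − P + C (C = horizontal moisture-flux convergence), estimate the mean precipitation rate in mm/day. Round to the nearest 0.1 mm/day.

P ≈ 4.3 mm/day

dPW/dt = +8.70 mm/day.
P = E + C − dPW/dt = 2 + (11) − (+8.70) = 4.3 mm/day.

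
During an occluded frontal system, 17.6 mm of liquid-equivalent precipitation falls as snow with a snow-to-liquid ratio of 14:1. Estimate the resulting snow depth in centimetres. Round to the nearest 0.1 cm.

snow depth ≈ 24.6 cm

Snow depth = liquid × ratio = 17.6 mm × 14 = 246.4 mm = 24.6 cm.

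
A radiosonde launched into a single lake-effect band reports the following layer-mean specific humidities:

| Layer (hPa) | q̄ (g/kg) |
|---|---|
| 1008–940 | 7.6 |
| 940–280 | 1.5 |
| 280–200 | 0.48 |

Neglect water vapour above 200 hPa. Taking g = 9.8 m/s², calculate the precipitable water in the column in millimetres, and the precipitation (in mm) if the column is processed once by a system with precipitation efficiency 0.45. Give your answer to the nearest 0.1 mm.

PW ≈ 15.8 mm; precipitation ≈ 7.1 mm

Precipitable water is the column-integrated vapour mass per unit area: PW = (1/g) Σ q̄ Δp, with q in kg/kg and Δp in Pa (1 kg/m² of water = 1 mm).
Layer 1008–940 hPa: Δp = 68 hPa = 6800 Pa, q̄ = 0.0076 kg/kg → 0.0076 × 6800 / 9.8 = 5.27 mm
Layer 940–280 hPa: Δp = 660 hPa = 66000 Pa, q̄ = 0.0015 kg/kg → 0.0015 × 66000 / 9.8 = 10.10 mm
Layer 280–200 hPa: Δp = 80 hPa = 8000 Pa, q̄ = 0.00048 kg/kg → 0.00048 × 8000 / 9.8 = 0.39 mm
PW = 5.27 + 10.10 + 0.39 = 15.76 ≈ 15.8 mm.
Precipitation = ε × PW = 0.45 × 15.8 = 7.1 mm.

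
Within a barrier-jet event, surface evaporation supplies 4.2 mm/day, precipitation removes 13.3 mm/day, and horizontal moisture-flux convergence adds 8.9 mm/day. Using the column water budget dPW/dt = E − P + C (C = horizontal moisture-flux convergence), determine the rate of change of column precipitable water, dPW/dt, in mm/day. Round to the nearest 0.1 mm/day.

dPW/dt ≈ -0.2 mm/day

dPW/dt = E − P + C = 4.2 − 13.3 + (8.9) = -0.2 mm/day.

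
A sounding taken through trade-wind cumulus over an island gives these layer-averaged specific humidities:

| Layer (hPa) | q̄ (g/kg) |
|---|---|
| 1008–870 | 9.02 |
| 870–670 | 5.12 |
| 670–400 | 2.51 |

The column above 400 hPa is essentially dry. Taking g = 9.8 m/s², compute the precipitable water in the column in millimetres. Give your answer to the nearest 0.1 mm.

Precipitable water is the column-integrated vapour mass per unit area: PW = (1/g) Σ q̄ Δp, with q in kg/kg and Δp in Pa (1 kg/m² of water = 1 mm).
Layer 1008–870 hPa: Δp = 138 hPa = 13800 Pa, q̄ = 0.00902 kg/kg → 0.00902 × 13800 / 9.8 = 12.70 mm
Layer 870–670 hPa: Δp = 200 hPa = 20000 Pa, q̄ = 0.00512 kg/kg → 0.00512 × 20000 / 9.8 = 10.45 mm
Layer 670–400 hPa: Δp = 270 hPa = 27000 Pa, q̄ = 0.00251 kg/kg → 0.00251 × 27000 / 9.8 = 6.92 mm
PW = 12.70 + 10.45 + 6.92 = 30.07 ≈ 30.1 mm.

PW ≈ 30.1 mm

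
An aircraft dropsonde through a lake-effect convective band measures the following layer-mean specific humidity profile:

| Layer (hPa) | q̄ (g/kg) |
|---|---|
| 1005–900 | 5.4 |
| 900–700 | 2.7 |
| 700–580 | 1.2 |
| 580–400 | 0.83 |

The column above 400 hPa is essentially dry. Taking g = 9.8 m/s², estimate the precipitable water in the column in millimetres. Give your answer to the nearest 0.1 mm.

Precipitable water is the column-integrated vapour mass per unit area: PW = (1/g) Σ q̄ Δp, with q in kg/kg and Δp in Pa (1 kg/m² of water = 1 mm).
Layer 1005–900 hPa: Δp = 105 hPa = 10500 Pa, q̄ = 0.0054 kg/kg → 0.0054 × 10500 / 9.8 = 5.79 mm
Layer 900–700 hPa: Δp = 200 hPa = 20000 Pa, q̄ = 0.0027 kg/kg → 0.0027 × 20000 / 9.8 = 5.51 mm
Layer 700–580 hPa: Δp = 120 hPa = 12000 Pa, q̄ = 0.0012 kg/kg → 0.0012 × 12000 / 9.8 = 1.47 mm
Layer 580–400 hPa: Δp = 180 hPa = 18000 Pa, q̄ = 0.00083 kg/kg → 0.00083 × 18000 / 9.8 = 1.52 mm
PW = 5.79 + 5.51 + 1.47 + 1.52 = 14.29 ≈ 14.3 mm.

PW ≈ 14.3 mm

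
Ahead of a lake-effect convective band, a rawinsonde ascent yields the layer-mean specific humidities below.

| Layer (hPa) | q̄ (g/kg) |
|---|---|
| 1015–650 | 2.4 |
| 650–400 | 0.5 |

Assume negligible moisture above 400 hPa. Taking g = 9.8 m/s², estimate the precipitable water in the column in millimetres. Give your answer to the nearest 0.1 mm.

Precipitable water is the column-integrated vapour mass per unit area: PW = (1/g) Σ q̄ Δp, with q in kg/kg and Δp in Pa (1 kg/m² of water = 1 mm).
Layer 1015–650 hPa: Δp = 365 hPa = 36500 Pa, q̄ = 0.0024 kg/kg → 0.0024 × 36500 / 9.8 = 8.94 mm
Layer 650–400 hPa: Δp = 250 hPa = 25000 Pa, q̄ = 0.0005 kg/kg → 0.0005 × 25000 / 9.8 = 1.28 mm
PW = 8.94 + 1.28 = 10.22 ≈ 10.2 mm.

PW ≈ 10.2 mm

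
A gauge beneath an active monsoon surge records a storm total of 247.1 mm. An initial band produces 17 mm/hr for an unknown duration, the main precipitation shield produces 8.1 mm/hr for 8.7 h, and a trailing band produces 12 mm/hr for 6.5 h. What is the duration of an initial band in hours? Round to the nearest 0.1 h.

duration ≈ 5.8 h

Known phases: 8.1 × 8.7 + 12 × 6.5 = 70.47 + 78 = 148.47 mm.
Remaining depth = 247.1 − 148.47 = 98.63 mm.
Duration = 98.63 / 17 = 5.8 h.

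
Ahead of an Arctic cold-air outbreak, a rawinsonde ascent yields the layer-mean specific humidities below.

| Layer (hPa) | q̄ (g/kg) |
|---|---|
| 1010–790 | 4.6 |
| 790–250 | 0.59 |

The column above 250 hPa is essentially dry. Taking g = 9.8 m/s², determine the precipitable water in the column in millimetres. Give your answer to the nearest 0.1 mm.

Precipitable water is the column-integrated vapour mass per unit area: PW = (1/g) Σ q̄ Δp, with q in kg/kg and Δp in Pa (1 kg/m² of water = 1 mm).
Layer 1010–790 hPa: Δp = 220 hPa = 22000 Pa, q̄ = 0.0046 kg/kg → 0.0046 × 22000 / 9.8 = 10.33 mm
Layer 790–250 hPa: Δp = 540 hPa = 54000 Pa, q̄ = 0.00059 kg/kg → 0.00059 × 54000 / 9.8 = 3.25 mm
PW = 10.33 + 3.25 = 13.58 ≈ 13.6 mm.

PW ≈ 13.6 mm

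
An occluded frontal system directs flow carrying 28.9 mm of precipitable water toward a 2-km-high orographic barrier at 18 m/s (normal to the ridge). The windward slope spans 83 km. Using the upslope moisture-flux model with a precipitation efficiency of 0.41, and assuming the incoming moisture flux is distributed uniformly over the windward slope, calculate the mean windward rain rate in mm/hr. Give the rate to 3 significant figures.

R ≈ 9.25 mm/hr

Incoming column moisture flux per unit ridge length: F = V × PW = 18 × 28.9 = 520.2 mm·m/s.
Spread over the 83 km slope with efficiency ε = 0.41: R = ε·F/W = 0.41 × 520.2 / 83000 m = 2.570e-03 mm/s.
R = 2.570e-03 × 3600 = 9.25 mm/hr.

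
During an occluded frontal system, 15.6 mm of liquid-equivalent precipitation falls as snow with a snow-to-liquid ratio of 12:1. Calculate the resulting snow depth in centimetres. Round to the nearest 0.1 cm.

Snow depth = liquid × ratio = 15.6 mm × 12 = 187.2 mm = 18.7 cm.

snow depth ≈ 18.7 cm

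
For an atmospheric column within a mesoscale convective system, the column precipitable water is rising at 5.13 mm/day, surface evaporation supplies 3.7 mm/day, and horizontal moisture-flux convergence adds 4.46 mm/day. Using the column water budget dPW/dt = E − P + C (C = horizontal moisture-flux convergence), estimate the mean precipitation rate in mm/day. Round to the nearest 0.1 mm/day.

P ≈ 3.0 mm/day

dPW/dt = +5.13 mm/day.
P = E + C − dPW/dt = 3.7 + (4.46) − (+5.13) = 3.0 mm/day.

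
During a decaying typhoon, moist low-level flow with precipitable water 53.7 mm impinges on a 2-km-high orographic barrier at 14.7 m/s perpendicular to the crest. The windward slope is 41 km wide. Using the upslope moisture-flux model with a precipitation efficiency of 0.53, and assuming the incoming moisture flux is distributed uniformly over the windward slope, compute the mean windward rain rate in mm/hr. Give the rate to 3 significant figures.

Incoming column moisture flux per unit ridge length: F = V × PW = 14.7 × 53.7 = 789.39 mm·m/s.
Spread over the 41 km slope with efficiency ε = 0.53: R = ε·F/W = 0.53 × 789.39 / 41000 m = 1.020e-02 mm/s.
R = 1.020e-02 × 3600 = 36.7 mm/hr.

R ≈ 36.7 mm/hr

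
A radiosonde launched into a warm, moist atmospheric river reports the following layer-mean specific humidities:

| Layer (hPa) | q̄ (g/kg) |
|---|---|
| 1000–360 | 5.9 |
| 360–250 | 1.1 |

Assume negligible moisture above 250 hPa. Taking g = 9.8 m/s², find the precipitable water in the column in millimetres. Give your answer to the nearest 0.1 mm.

Precipitable water is the column-integrated vapour mass per unit area: PW = (1/g) Σ q̄ Δp, with q in kg/kg and Δp in Pa (1 kg/m² of water = 1 mm).
Layer 1000–360 hPa: Δp = 640 hPa = 64000 Pa, q̄ = 0.0059 kg/kg → 0.0059 × 64000 / 9.8 = 38.53 mm
Layer 360–250 hPa: Δp = 110 hPa = 11000 Pa, q̄ = 0.0011 kg/kg → 0.0011 × 11000 / 9.8 = 1.23 mm
PW = 38.53 + 1.23 = 39.76 ≈ 39.8 mm.

PW ≈ 39.8 mm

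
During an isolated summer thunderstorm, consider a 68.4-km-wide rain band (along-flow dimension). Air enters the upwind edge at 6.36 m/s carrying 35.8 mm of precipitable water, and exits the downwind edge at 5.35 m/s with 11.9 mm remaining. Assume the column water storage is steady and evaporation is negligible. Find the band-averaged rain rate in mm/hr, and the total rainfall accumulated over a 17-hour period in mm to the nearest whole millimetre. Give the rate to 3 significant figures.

Column moisture flux per unit crosswind length is F = V × PW.
Inflow: F_in = 6.36 × 35.8 = 227.688 mm·m/s
Outflow: F_out = 5.35 × 11.9 = 63.665 mm·m/s
Steady-state rate R = (F_in − F_out)/L = (227.688 − 63.665) / 68400 m = 2.398e-03 mm/s.
R = 2.398e-03 × 3600 = 8.63 mm/hr.
Over 17 h: total = 8.63 × 17 = 146.71 ≈ 147 mm.

R ≈ 8.63 mm/hr; total ≈ 147 mm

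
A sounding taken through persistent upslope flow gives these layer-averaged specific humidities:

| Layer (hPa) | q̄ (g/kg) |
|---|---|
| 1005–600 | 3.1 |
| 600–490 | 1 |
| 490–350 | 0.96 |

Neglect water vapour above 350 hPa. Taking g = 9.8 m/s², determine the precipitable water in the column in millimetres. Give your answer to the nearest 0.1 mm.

PW ≈ 15.3 mm

Precipitable water is the column-integrated vapour mass per unit area: PW = (1/g) Σ q̄ Δp, with q in kg/kg and Δp in Pa (1 kg/m² of water = 1 mm).
Layer 1005–600 hPa: Δp = 405 hPa = 40500 Pa, q̄ = 0.0031 kg/kg → 0.0031 × 40500 / 9.8 = 12.81 mm
Layer 600–490 hPa: Δp = 110 hPa = 11000 Pa, q̄ = 0.001 kg/kg → 0.001 × 11000 / 9.8 = 1.12 mm
Layer 490–350 hPa: Δp = 140 hPa = 14000 Pa, q̄ = 0.00096 kg/kg → 0.00096 × 14000 / 9.8 = 1.37 mm
PW = 12.81 + 1.12 + 1.37 = 15.30 ≈ 15.3 mm.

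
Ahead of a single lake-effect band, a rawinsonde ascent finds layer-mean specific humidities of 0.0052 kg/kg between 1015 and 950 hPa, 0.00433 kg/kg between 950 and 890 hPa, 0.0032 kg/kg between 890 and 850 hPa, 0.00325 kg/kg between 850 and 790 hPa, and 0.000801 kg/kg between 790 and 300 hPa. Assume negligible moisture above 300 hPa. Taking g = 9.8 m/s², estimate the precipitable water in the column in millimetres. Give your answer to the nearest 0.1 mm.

Precipitable water is the column-integrated vapour mass per unit area: PW = (1/g) Σ q̄ Δp, with q in kg/kg and Δp in Pa (1 kg/m² of water = 1 mm).
Layer 1015–950 hPa: Δp = 65 hPa = 6500 Pa, q̄ = 0.0052 kg/kg → 0.0052 × 6500 / 9.8 = 3.45 mm
Layer 950–890 hPa: Δp = 60 hPa = 6000 Pa, q̄ = 0.00433 kg/kg → 0.00433 × 6000 / 9.8 = 2.65 mm
Layer 890–850 hPa: Δp = 40 hPa = 4000 Pa, q̄ = 0.0032 kg/kg → 0.0032 × 4000 / 9.8 = 1.31 mm
Layer 850–790 hPa: Δp = 60 hPa = 6000 Pa, q̄ = 0.00325 kg/kg → 0.00325 × 6000 / 9.8 = 1.99 mm
Layer 790–300 hPa: Δp = 490 hPa = 49000 Pa, q̄ = 0.000801 kg/kg → 0.000801 × 49000 / 9.8 = 4.00 mm
PW = 3.45 + 2.65 + 1.31 + 1.99 + 4.00 = 13.40 ≈ 13.4 mm.

PW ≈ 13.4 mm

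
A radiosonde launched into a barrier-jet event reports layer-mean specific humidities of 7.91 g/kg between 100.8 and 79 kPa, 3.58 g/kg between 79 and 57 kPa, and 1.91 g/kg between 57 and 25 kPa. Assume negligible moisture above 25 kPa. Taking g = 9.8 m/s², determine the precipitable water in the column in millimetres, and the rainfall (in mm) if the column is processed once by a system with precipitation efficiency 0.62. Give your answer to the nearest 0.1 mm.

PW ≈ 31.9 mm; rainfall ≈ 19.8 mm

Precipitable water is the column-integrated vapour mass per unit area: PW = (1/g) Σ q̄ Δp, with q in kg/kg and Δp in Pa (1 kg/m² of water = 1 mm).
Layer 100.8–79 kPa: Δp = 218 hPa = 21800 Pa, q̄ = 0.00791 kg/kg → 0.00791 × 21800 / 9.8 = 17.60 mm
Layer 79–57 kPa: Δp = 220 hPa = 22000 Pa, q̄ = 0.00358 kg/kg → 0.00358 × 22000 / 9.8 = 8.04 mm
Layer 57–25 kPa: Δp = 320 hPa = 32000 Pa, q̄ = 0.00191 kg/kg → 0.00191 × 32000 / 9.8 = 6.24 mm
PW = 17.60 + 8.04 + 6.24 = 31.88 ≈ 31.9 mm.
Rainfall = ε × PW = 0.62 × 31.9 = 19.8 mm.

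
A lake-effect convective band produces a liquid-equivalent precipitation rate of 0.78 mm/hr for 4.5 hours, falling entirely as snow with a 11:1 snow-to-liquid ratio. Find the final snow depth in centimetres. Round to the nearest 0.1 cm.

snow depth ≈ 3.9 cm

Liquid-equivalent depth = 0.78 × 4.5 = 3.51 mm.
Snow depth = 3.51 mm × 11 = 38.61 mm = 3.9 cm.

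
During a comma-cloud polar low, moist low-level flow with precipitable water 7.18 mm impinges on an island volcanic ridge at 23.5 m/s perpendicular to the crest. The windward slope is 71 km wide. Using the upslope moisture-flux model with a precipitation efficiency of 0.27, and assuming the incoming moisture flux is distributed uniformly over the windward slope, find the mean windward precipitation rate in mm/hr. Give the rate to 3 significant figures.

Incoming column moisture flux per unit ridge length: F = V × PW = 23.5 × 7.18 = 168.73 mm·m/s.
Spread over the 71 km slope with efficiency ε = 0.27: R = ε·F/W = 0.27 × 168.73 / 71000 m = 6.416e-04 mm/s.
R = 6.416e-04 × 3600 = 2.31 mm/hr.

R ≈ 2.31 mm/hr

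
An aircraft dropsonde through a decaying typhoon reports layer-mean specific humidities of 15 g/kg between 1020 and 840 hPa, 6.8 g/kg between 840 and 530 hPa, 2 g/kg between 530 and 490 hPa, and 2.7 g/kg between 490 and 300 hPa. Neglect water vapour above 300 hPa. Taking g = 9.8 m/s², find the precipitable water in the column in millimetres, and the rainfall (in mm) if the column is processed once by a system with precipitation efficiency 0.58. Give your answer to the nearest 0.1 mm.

PW ≈ 55.1 mm; rainfall ≈ 32.0 mm

Precipitable water is the column-integrated vapour mass per unit area: PW = (1/g) Σ q̄ Δp, with q in kg/kg and Δp in Pa (1 kg/m² of water = 1 mm).
Layer 1020–840 hPa: Δp = 180 hPa = 18000 Pa, q̄ = 0.015 kg/kg → 0.015 × 18000 / 9.8 = 27.55 mm
Layer 840–530 hPa: Δp = 310 hPa = 31000 Pa, q̄ = 0.0068 kg/kg → 0.0068 × 31000 / 9.8 = 21.51 mm
Layer 530–490 hPa: Δp = 40 hPa = 4000 Pa, q̄ = 0.002 kg/kg → 0.002 × 4000 / 9.8 = 0.82 mm
Layer 490–300 hPa: Δp = 190 hPa = 19000 Pa, q̄ = 0.0027 kg/kg → 0.0027 × 19000 / 9.8 = 5.23 mm
PW = 27.55 + 21.51 + 0.82 + 5.23 = 55.11 ≈ 55.1 mm.
Rainfall = ε × PW = 0.58 × 55.1 = 32.0 mm.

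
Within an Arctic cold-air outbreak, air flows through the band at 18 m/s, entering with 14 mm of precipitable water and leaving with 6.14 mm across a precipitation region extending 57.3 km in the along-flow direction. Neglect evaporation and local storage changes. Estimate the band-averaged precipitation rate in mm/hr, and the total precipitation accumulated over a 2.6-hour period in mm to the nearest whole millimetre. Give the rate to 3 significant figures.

Column moisture flux per unit crosswind length is F = V × PW.
Inflow: F_in = 18 × 14 = 252 mm·m/s
Outflow: F_out = 18 × 6.14 = 110.52 mm·m/s
Steady-state rate R = (F_in − F_out)/L = (252 − 110.52) / 57300 m = 2.469e-03 mm/s.
R = 2.469e-03 × 3600 = 8.89 mm/hr.
Over 2.6 h: total = 8.89 × 2.6 = 23.114 ≈ 23 mm.

R ≈ 8.89 mm/hr; total ≈ 23 mm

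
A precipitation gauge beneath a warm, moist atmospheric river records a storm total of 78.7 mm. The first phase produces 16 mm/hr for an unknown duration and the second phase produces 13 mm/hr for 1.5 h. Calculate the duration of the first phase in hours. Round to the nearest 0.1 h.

duration ≈ 3.7 h

Known phases: 13 × 1.5 = 19.5 mm.
Remaining depth = 78.7 − 19.5 = 59.2 mm.
Duration = 59.2 / 16 = 3.7 h.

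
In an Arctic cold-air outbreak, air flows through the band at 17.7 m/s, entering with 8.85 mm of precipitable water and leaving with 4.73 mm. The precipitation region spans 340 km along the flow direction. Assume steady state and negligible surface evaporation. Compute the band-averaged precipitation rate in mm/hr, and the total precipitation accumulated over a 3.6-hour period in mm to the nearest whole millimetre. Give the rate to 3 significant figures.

Column moisture flux per unit crosswind length is F = V × PW.
Inflow: F_in = 17.7 × 8.85 = 156.645 mm·m/s
Outflow: F_out = 17.7 × 4.73 = 83.721 mm·m/s
Steady-state rate R = (F_in − F_out)/L = (156.645 − 83.721) / 340000 m = 2.145e-04 mm/s.
R = 2.145e-04 × 3600 = 0.772 mm/hr.
Over 3.6 h: total = 0.772 × 3.6 = 2.7792 ≈ 3 mm.

R ≈ 0.772 mm/hr; total ≈ 3 mm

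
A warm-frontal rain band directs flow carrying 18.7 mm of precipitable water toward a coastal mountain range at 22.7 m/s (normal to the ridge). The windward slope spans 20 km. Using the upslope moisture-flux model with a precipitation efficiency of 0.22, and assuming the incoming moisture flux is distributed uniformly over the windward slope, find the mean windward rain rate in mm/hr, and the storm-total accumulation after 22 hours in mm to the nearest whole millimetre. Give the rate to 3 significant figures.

Incoming column moisture flux per unit ridge length: F = V × PW = 22.7 × 18.7 = 424.49 mm·m/s.
Spread over the 20 km slope with efficiency ε = 0.22: R = ε·F/W = 0.22 × 424.49 / 20000 m = 4.669e-03 mm/s.
R = 4.669e-03 × 3600 = 16.8 mm/hr.
Over 22 h: total = 16.8 × 22 = 369.6 ≈ 370 mm.

R ≈ 16.8 mm/hr; total ≈ 370 mm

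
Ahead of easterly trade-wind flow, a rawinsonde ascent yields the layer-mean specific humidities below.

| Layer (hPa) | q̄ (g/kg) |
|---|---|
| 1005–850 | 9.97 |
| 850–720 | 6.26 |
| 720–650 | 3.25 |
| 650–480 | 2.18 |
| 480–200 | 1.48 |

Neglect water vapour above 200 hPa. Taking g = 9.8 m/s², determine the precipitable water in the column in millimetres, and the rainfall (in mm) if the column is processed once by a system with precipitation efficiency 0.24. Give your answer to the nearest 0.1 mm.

Precipitable water is the column-integrated vapour mass per unit area: PW = (1/g) Σ q̄ Δp, with q in kg/kg and Δp in Pa (1 kg/m² of water = 1 mm).
Layer 1005–850 hPa: Δp = 155 hPa = 15500 Pa, q̄ = 0.00997 kg/kg → 0.00997 × 15500 / 9.8 = 15.77 mm
Layer 850–720 hPa: Δp = 130 hPa = 13000 Pa, q̄ = 0.00626 kg/kg → 0.00626 × 13000 / 9.8 = 8.30 mm
Layer 720–650 hPa: Δp = 70 hPa = 7000 Pa, q̄ = 0.00325 kg/kg → 0.00325 × 7000 / 9.8 = 2.32 mm
Layer 650–480 hPa: Δp = 170 hPa = 17000 Pa, q̄ = 0.00218 kg/kg → 0.00218 × 17000 / 9.8 = 3.78 mm
Layer 480–200 hPa: Δp = 280 hPa = 28000 Pa, q̄ = 0.00148 kg/kg → 0.00148 × 28000 / 9.8 = 4.23 mm
PW = 15.77 + 8.30 + 2.32 + 3.78 + 4.23 = 34.40 ≈ 34.4 mm.
Rainfall = ε × PW = 0.24 × 34.4 = 8.3 mm.

PW ≈ 34.4 mm; rainfall ≈ 8.3 mm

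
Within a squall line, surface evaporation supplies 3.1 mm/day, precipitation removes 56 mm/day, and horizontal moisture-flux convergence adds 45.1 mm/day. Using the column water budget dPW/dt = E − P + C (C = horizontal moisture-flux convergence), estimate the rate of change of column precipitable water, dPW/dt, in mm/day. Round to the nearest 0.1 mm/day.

dPW/dt = E − P + C = 3.1 − 56 + (45.1) = -7.8 mm/day.

dPW/dt ≈ -7.8 mm/day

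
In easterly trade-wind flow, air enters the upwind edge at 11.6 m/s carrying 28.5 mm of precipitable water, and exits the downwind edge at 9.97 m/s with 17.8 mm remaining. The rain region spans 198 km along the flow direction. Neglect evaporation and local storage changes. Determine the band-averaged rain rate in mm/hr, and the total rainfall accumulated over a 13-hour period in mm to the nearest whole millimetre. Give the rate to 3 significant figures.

Column moisture flux per unit crosswind length is F = V × PW.
Inflow: F_in = 11.6 × 28.5 = 330.6 mm·m/s
Outflow: F_out = 9.97 × 17.8 = 177.466 mm·m/s
Steady-state rate R = (F_in − F_out)/L = (330.6 − 177.466) / 198000 m = 7.734e-04 mm/s.
R = 7.734e-04 × 3600 = 2.78 mm/hr.
Over 13 h: total = 2.78 × 13 = 36.14 ≈ 36 mm.

R ≈ 2.78 mm/hr; total ≈ 36 mm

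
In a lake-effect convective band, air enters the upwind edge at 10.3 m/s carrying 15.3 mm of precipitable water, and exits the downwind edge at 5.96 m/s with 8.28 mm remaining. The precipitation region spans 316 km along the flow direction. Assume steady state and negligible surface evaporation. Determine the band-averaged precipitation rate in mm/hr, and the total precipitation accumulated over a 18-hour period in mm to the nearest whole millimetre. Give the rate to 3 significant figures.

R ≈ 1.23 mm/hr; total ≈ 22 mm

Column moisture flux per unit crosswind length is F = V × PW.
Inflow: F_in = 10.3 × 15.3 = 157.59 mm·m/s
Outflow: F_out = 5.96 × 8.28 = 49.3488 mm·m/s
Steady-state rate R = (F_in − F_out)/L = (157.59 − 49.3488) / 316000 m = 3.425e-04 mm/s.
R = 3.425e-04 × 3600 = 1.23 mm/hr.
Over 18 h: total = 1.23 × 18 = 22.14 ≈ 22 mm.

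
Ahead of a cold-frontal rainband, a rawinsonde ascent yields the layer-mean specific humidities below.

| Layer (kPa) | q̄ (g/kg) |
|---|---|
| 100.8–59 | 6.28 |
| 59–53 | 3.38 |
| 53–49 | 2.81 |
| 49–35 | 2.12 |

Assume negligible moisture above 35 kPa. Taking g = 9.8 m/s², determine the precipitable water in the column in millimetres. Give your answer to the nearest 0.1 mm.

PW ≈ 33.0 mm

Precipitable water is the column-integrated vapour mass per unit area: PW = (1/g) Σ q̄ Δp, with q in kg/kg and Δp in Pa (1 kg/m² of water = 1 mm).
Layer 100.8–59 kPa: Δp = 418 hPa = 41800 Pa, q̄ = 0.00628 kg/kg → 0.00628 × 41800 / 9.8 = 26.79 mm
Layer 59–53 kPa: Δp = 60 hPa = 6000 Pa, q̄ = 0.00338 kg/kg → 0.00338 × 6000 / 9.8 = 2.07 mm
Layer 53–49 kPa: Δp = 40 hPa = 4000 Pa, q̄ = 0.00281 kg/kg → 0.00281 × 4000 / 9.8 = 1.15 mm
Layer 49–35 kPa: Δp = 140 hPa = 14000 Pa, q̄ = 0.00212 kg/kg → 0.00212 × 14000 / 9.8 = 3.03 mm
PW = 26.79 + 2.07 + 1.15 + 3.03 = 33.04 ≈ 33.0 mm.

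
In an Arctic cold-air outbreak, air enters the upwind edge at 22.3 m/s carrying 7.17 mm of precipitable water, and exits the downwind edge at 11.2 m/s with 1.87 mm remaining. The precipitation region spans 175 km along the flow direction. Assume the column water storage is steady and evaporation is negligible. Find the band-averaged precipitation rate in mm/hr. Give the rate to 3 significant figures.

Column moisture flux per unit crosswind length is F = V × PW.
Inflow: F_in = 22.3 × 7.17 = 159.891 mm·m/s
Outflow: F_out = 11.2 × 1.87 = 20.944 mm·m/s
Steady-state rate R = (F_in − F_out)/L = (159.891 − 20.944) / 175000 m = 7.940e-04 mm/s.
R = 7.940e-04 × 3600 = 2.86 mm/hr.

R ≈ 2.86 mm/hr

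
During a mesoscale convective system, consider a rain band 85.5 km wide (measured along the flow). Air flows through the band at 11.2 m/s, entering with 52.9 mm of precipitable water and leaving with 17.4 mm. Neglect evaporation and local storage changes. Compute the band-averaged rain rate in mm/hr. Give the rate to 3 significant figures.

R ≈ 16.7 mm/hr

Column moisture flux per unit crosswind length is F = V × PW.
Inflow: F_in = 11.2 × 52.9 = 592.48 mm·m/s
Outflow: F_out = 11.2 × 17.4 = 194.88 mm·m/s
Steady-state rate R = (F_in − F_out)/L = (592.48 − 194.88) / 85500 m = 4.650e-03 mm/s.
R = 4.650e-03 × 3600 = 16.7 mm/hr.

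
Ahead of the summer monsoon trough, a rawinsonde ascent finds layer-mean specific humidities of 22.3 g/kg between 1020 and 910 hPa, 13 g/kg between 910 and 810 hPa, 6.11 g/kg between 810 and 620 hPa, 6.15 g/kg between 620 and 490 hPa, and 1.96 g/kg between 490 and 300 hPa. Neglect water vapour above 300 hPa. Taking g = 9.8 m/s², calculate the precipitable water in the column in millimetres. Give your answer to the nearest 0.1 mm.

PW ≈ 62.1 mm

Precipitable water is the column-integrated vapour mass per unit area: PW = (1/g) Σ q̄ Δp, with q in kg/kg and Δp in Pa (1 kg/m² of water = 1 mm).
Layer 1020–910 hPa: Δp = 110 hPa = 11000 Pa, q̄ = 0.0223 kg/kg → 0.0223 × 11000 / 9.8 = 25.03 mm
Layer 910–810 hPa: Δp = 100 hPa = 10000 Pa, q̄ = 0.013 kg/kg → 0.013 × 10000 / 9.8 = 13.27 mm
Layer 810–620 hPa: Δp = 190 hPa = 19000 Pa, q̄ = 0.00611 kg/kg → 0.00611 × 19000 / 9.8 = 11.85 mm
Layer 620–490 hPa: Δp = 130 hPa = 13000 Pa, q̄ = 0.00615 kg/kg → 0.00615 × 13000 / 9.8 = 8.16 mm
Layer 490–300 hPa: Δp = 190 hPa = 19000 Pa, q̄ = 0.00196 kg/kg → 0.00196 × 19000 / 9.8 = 3.80 mm
PW = 25.03 + 13.27 + 11.85 + 8.16 + 3.80 = 62.11 ≈ 62.1 mm.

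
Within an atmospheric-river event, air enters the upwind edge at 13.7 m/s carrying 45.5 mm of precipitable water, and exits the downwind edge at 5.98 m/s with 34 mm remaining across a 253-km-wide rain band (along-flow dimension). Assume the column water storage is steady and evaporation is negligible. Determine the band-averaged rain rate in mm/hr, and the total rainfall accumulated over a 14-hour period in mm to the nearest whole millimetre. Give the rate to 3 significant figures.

Column moisture flux per unit crosswind length is F = V × PW.
Inflow: F_in = 13.7 × 45.5 = 623.35 mm·m/s
Outflow: F_out = 5.98 × 34 = 203.32 mm·m/s
Steady-state rate R = (F_in − F_out)/L = (623.35 − 203.32) / 253000 m = 1.660e-03 mm/s.
R = 1.660e-03 × 3600 = 5.98 mm/hr.
Over 14 h: total = 5.98 × 14 = 83.72 ≈ 84 mm.

R ≈ 5.98 mm/hr; total ≈ 84 mm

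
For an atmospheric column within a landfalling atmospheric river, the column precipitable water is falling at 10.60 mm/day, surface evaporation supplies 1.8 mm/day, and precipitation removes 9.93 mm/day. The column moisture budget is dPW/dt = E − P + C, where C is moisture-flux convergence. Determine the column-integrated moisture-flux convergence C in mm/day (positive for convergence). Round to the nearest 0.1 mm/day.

dPW/dt = -10.60 mm/day.
C = dPW/dt − E + P = (-10.60) − 1.8 + 9.93 = -2.5 mm/day.

C ≈ -2.5 mm/day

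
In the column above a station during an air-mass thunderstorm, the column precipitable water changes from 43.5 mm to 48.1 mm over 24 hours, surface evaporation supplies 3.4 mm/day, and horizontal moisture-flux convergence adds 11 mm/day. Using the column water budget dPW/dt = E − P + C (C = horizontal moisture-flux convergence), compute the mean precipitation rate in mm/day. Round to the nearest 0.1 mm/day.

dPW/dt = (48.1 − 43.5) mm / (24/24 day) = +4.600 mm/day.
P = E + C − dPW/dt = 3.4 + (11) − (+4.600) = 9.8 mm/day.

P ≈ 9.8 mm/day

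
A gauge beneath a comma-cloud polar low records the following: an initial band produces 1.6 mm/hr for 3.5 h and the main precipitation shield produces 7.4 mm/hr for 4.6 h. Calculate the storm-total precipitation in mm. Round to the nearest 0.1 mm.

Total = Σ Rᵢ Δtᵢ = 1.6 × 3.5 + 7.4 × 4.6
      = 5.6 + 34.04 = 39.6 mm.

total ≈ 39.6 mm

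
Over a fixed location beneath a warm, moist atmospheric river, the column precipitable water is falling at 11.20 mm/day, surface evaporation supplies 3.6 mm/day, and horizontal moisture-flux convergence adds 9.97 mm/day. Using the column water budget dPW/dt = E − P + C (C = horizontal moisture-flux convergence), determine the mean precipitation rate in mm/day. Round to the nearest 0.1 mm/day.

dPW/dt = -11.20 mm/day.
P = E + C − dPW/dt = 3.6 + (9.97) − (-11.20) = 24.8 mm/day.

P ≈ 24.8 mm/day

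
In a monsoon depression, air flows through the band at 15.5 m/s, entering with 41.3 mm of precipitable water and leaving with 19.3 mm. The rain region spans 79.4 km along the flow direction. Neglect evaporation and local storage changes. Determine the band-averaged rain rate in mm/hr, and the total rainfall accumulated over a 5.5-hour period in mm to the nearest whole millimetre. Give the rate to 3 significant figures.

R ≈ 15.5 mm/hr; total ≈ 85 mm

Column moisture flux per unit crosswind length is F = V × PW.
Inflow: F_in = 15.5 × 41.3 = 640.15 mm·m/s
Outflow: F_out = 15.5 × 19.3 = 299.15 mm·m/s
Steady-state rate R = (F_in − F_out)/L = (640.15 − 299.15) / 79400 m = 4.295e-03 mm/s.
R = 4.295e-03 × 3600 = 15.5 mm/hr.
Over 5.5 h: total = 15.5 × 5.5 = 85.25 ≈ 85 mm.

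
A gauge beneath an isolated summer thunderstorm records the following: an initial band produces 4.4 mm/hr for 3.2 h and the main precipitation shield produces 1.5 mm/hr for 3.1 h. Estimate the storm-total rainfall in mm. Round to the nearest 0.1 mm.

Total = Σ Rᵢ Δtᵢ = 4.4 × 3.2 + 1.5 × 3.1
      = 14.08 + 4.65 = 18.7 mm.

total ≈ 18.7 mm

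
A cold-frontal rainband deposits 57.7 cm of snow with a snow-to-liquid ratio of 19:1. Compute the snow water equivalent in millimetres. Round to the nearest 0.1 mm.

SWE = snow depth / ratio = 57.7 cm / 19 = 3.037 cm = 30.4 mm.

SWE ≈ 30.4 mm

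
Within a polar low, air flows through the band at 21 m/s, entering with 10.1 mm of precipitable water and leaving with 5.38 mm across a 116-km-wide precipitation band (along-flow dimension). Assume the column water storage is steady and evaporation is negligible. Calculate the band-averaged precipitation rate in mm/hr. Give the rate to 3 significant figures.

Column moisture flux per unit crosswind length is F = V × PW.
Inflow: F_in = 21 × 10.1 = 212.1 mm·m/s
Outflow: F_out = 21 × 5.38 = 112.98 mm·m/s
Steady-state rate R = (F_in − F_out)/L = (212.1 − 112.98) / 116000 m = 8.545e-04 mm/s.
R = 8.545e-04 × 3600 = 3.08 mm/hr.

R ≈ 3.08 mm/hr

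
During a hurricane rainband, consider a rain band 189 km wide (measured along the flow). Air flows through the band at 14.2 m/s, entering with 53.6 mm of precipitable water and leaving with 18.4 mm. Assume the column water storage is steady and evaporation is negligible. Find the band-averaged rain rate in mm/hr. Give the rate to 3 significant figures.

Column moisture flux per unit crosswind length is F = V × PW.
Inflow: F_in = 14.2 × 53.6 = 761.12 mm·m/s
Outflow: F_out = 14.2 × 18.4 = 261.28 mm·m/s
Steady-state rate R = (F_in − F_out)/L = (761.12 − 261.28) / 189000 m = 2.645e-03 mm/s.
R = 2.645e-03 × 3600 = 9.52 mm/hr.

R ≈ 9.52 mm/hr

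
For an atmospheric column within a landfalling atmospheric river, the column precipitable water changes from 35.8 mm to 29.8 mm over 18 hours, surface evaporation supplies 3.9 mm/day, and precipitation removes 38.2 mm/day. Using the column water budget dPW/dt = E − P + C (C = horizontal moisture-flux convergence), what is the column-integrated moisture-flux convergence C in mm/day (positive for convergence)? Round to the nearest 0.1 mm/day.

C ≈ 26.3 mm/day

dPW/dt = (29.8 − 35.8) mm / (18/24 day) = -8.000 mm/day.
C = dPW/dt − E + P = (-8.000) − 3.9 + 38.2 = 26.3 mm/day.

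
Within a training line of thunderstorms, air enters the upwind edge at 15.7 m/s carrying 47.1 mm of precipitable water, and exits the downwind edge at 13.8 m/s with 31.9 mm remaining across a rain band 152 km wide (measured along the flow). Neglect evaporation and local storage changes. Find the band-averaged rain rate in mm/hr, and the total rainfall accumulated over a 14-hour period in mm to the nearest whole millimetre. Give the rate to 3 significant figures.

R ≈ 7.09 mm/hr; total ≈ 99 mm

Column moisture flux per unit crosswind length is F = V × PW.
Inflow: F_in = 15.7 × 47.1 = 739.47 mm·m/s
Outflow: F_out = 13.8 × 31.9 = 440.22 mm·m/s
Steady-state rate R = (F_in − F_out)/L = (739.47 − 440.22) / 152000 m = 1.969e-03 mm/s.
R = 1.969e-03 × 3600 = 7.09 mm/hr.
Over 14 h: total = 7.09 × 14 = 99.26 ≈ 99 mm.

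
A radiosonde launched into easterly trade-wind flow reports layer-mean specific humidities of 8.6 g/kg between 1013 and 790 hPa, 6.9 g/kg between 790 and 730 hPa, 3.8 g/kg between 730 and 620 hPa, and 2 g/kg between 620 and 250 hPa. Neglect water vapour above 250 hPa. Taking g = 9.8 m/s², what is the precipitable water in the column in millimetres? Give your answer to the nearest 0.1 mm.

PW ≈ 35.6 mm

Precipitable water is the column-integrated vapour mass per unit area: PW = (1/g) Σ q̄ Δp, with q in kg/kg and Δp in Pa (1 kg/m² of water = 1 mm).
Layer 1013–790 hPa: Δp = 223 hPa = 22300 Pa, q̄ = 0.0086 kg/kg → 0.0086 × 22300 / 9.8 = 19.57 mm
Layer 790–730 hPa: Δp = 60 hPa = 6000 Pa, q̄ = 0.0069 kg/kg → 0.0069 × 6000 / 9.8 = 4.22 mm
Layer 730–620 hPa: Δp = 110 hPa = 11000 Pa, q̄ = 0.0038 kg/kg → 0.0038 × 11000 / 9.8 = 4.27 mm
Layer 620–250 hPa: Δp = 370 hPa = 37000 Pa, q̄ = 0.002 kg/kg → 0.002 × 37000 / 9.8 = 7.55 mm
PW = 19.57 + 4.22 + 4.27 + 7.55 = 35.61 ≈ 35.6 mm.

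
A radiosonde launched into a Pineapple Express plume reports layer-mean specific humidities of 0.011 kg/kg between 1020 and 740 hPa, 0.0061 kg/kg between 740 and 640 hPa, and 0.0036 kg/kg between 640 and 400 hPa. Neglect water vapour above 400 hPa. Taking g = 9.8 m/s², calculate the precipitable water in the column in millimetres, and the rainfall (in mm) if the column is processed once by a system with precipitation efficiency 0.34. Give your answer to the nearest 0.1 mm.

PW ≈ 46.5 mm; rainfall ≈ 15.8 mm

Precipitable water is the column-integrated vapour mass per unit area: PW = (1/g) Σ q̄ Δp, with q in kg/kg and Δp in Pa (1 kg/m² of water = 1 mm).
Layer 1020–740 hPa: Δp = 280 hPa = 28000 Pa, q̄ = 0.011 kg/kg → 0.011 × 28000 / 9.8 = 31.43 mm
Layer 740–640 hPa: Δp = 100 hPa = 10000 Pa, q̄ = 0.0061 kg/kg → 0.0061 × 10000 / 9.8 = 6.22 mm
Layer 640–400 hPa: Δp = 240 hPa = 24000 Pa, q̄ = 0.0036 kg/kg → 0.0036 × 24000 / 9.8 = 8.82 mm
PW = 31.43 + 6.22 + 8.82 = 46.47 ≈ 46.5 mm.
Rainfall = ε × PW = 0.34 × 46.5 = 15.8 mm.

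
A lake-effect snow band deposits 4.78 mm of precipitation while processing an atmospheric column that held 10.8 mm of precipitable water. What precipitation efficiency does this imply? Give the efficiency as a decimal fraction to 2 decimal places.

ε ≈ 0.44

ε = precipitation / PW = 4.78 / 10.8 = 0.44.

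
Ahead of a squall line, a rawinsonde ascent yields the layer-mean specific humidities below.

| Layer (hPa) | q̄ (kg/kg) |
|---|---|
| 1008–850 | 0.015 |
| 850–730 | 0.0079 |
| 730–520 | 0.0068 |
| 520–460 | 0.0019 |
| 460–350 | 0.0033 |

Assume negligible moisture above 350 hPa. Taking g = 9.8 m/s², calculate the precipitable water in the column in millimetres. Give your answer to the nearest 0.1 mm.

Precipitable water is the column-integrated vapour mass per unit area: PW = (1/g) Σ q̄ Δp, with q in kg/kg and Δp in Pa (1 kg/m² of water = 1 mm).
Layer 1008–850 hPa: Δp = 158 hPa = 15800 Pa, q̄ = 0.015 kg/kg → 0.015 × 15800 / 9.8 = 24.18 mm
Layer 850–730 hPa: Δp = 120 hPa = 12000 Pa, q̄ = 0.0079 kg/kg → 0.0079 × 12000 / 9.8 = 9.67 mm
Layer 730–520 hPa: Δp = 210 hPa = 21000 Pa, q̄ = 0.0068 kg/kg → 0.0068 × 21000 / 9.8 = 14.57 mm
Layer 520–460 hPa: Δp = 60 hPa = 6000 Pa, q̄ = 0.0019 kg/kg → 0.0019 × 6000 / 9.8 = 1.16 mm
Layer 460–350 hPa: Δp = 110 hPa = 11000 Pa, q̄ = 0.0033 kg/kg → 0.0033 × 11000 / 9.8 = 3.70 mm
PW = 24.18 + 9.67 + 14.57 + 1.16 + 3.70 = 53.28 ≈ 53.3 mm.

PW ≈ 53.3 mm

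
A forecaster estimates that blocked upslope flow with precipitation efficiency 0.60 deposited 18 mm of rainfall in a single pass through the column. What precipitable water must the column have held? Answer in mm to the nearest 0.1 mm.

PW ≈ 30.0 mm

PW = rainfall / ε = 18 / 0.60 = 30.0 mm.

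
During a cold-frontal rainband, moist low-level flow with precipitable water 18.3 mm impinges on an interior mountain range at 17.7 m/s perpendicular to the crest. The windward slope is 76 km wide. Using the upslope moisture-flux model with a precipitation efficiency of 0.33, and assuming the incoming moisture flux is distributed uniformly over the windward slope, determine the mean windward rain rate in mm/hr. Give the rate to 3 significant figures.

Incoming column moisture flux per unit ridge length: F = V × PW = 17.7 × 18.3 = 323.91 mm·m/s.
Spread over the 76 km slope with efficiency ε = 0.33: R = ε·F/W = 0.33 × 323.91 / 76000 m = 1.406e-03 mm/s.
R = 1.406e-03 × 3600 = 5.06 mm/hr.

R ≈ 5.06 mm/hr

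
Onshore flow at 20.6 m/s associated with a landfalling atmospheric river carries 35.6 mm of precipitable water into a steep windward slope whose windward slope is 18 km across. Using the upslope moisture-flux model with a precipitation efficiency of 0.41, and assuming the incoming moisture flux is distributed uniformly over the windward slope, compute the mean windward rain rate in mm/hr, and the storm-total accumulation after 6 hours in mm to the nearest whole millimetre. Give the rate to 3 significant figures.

R ≈ 60.1 mm/hr; total ≈ 361 mm

Incoming column moisture flux per unit ridge length: F = V × PW = 20.6 × 35.6 = 733.36 mm·m/s.
Spread over the 18 km slope with efficiency ε = 0.41: R = ε·F/W = 0.41 × 733.36 / 18000 m = 1.670e-02 mm/s.
R = 1.670e-02 × 3600 = 60.1 mm/hr.
Over 6 h: total = 60.1 × 6 = 360.6 ≈ 361 mm.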